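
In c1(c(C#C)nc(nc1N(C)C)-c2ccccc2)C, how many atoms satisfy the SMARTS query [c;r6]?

10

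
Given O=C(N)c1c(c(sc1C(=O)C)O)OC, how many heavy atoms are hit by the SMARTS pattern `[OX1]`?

2

The query [OX1] means: aliphatic oxygen with one total connection — typically a carbonyl =O or an oxide.
Check the 14 heavy atoms by environment: 1× s (aromatic, X2) → no; 4× c (aromatic, X3) → no; 2× O (X2) → no; 2× C (X3) → no; 2× O (X1) → match; 2× C (X4) → no; 1× N (X3) → no.
That gives 2 matching atoms.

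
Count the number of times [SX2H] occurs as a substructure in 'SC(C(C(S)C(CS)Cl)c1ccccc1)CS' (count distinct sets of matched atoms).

4

[SX2H] is the SMARTS for a thiol: an aliphatic sulfur with two connections, one being H.
The molecule carries 4 separate instances of a thiol (-SH) meeting every constraint; each maps to a distinct set of atoms, giving 4 matches.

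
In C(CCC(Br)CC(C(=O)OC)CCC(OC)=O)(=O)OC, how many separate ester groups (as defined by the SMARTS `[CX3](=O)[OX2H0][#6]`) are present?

[CX3](=O)[OX2H0][#6] is the SMARTS for an ester: a carbonyl carbon bonded to an oxygen that is itself bonded to carbon (no H on that O).
The molecule carries 3 separate instances of a methyl-ester group (-C(=O)OCH3) meeting every constraint; each maps to a distinct set of atoms, giving 3 matches.

3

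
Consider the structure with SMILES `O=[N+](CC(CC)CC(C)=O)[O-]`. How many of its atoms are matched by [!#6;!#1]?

The query [!#6;!#1] means: not carbon and not hydrogen — any heteroatom.
Check the 11 heavy atoms by environment: 7× C → no; 2× O → match; 1× N (charge +1) → match; 1× O (charge -1) → match.
Summing the matching environments: 2 + 1 + 1 = 4 matching atoms.

4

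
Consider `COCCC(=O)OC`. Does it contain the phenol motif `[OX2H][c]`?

The pattern [OX2H][c] describes a hydroxyl oxygen attached to an aromatic carbon — a phenol.
The closest candidate here is a methoxy ether (-OCH3), but the oxygen has H0, not H1. No other fragment satisfies the full query, so there is no match.

No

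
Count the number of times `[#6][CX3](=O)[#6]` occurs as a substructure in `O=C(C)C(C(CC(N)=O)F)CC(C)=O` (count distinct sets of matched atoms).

[#6][CX3](=O)[#6] is the SMARTS for a ketone: a carbonyl carbon (no H) flanked by two carbons.
The molecule carries 2 separate instances of an acetyl/ketone group (-C(=O)CH3) meeting every constraint; each maps to a distinct set of atoms, giving 2 matches.

2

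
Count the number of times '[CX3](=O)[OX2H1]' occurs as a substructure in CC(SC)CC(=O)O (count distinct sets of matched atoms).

1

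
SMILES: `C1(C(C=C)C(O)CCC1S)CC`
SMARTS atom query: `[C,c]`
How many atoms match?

10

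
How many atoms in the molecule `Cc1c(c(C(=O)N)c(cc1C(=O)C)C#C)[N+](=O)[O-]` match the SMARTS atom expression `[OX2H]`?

0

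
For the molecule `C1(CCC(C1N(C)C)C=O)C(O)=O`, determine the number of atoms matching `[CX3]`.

Check the 13 heavy atoms by environment: 7× C (X4) → no; 2× C (X3) → match; 2× O (X1) → no; 1× O (X2) → no; 1× N (X3) → no.
That gives 2 matching atoms.

2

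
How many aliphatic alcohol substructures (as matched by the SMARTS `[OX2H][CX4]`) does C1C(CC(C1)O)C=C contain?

[OX2H][CX4] is the SMARTS for an aliphatic alcohol: a hydroxyl oxygen bound to an sp3 (X4) carbon.
Exactly one fragment in the molecule meets all constraints, giving 1 match.

1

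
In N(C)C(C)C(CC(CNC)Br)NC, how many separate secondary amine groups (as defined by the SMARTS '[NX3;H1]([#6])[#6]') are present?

[NX3;H1]([#6])[#6] is the SMARTS for a secondary amine: a trivalent nitrogen with one H, bonded to two carbons.
The molecule carries 3 separate instances of an N-methylamino group (-NHCH3) meeting every constraint; each maps to a distinct set of atoms, giving 3 matches.

3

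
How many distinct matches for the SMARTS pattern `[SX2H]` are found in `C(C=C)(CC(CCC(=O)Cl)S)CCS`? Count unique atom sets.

2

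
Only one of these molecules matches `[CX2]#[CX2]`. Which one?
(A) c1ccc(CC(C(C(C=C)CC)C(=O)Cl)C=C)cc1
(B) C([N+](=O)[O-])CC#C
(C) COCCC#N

B

[CX2]#[CX2] describes a carbon-carbon triple bond (an alkyne).
(A) has a vinyl group (-CH=CH2) but the C=C is a double bond; both carbons are CX3, not CX2.
(B) contains an ethynyl group (-C#CH), which satisfies every atom and bond constraint.
(C) has a nitrile (-C#N) but the triple bond is C#N, not C#C.
So the answer is (B).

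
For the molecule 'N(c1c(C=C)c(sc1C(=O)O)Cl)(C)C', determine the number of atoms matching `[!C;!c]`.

5

The query [!C;!c] means: neither aliphatic nor aromatic carbon — same as [!#6].
Check the 14 heavy atoms by environment: 1× s (aromatic) → match; 4× c (aromatic) → no; 1× N → match; 5× C → no; 1× Cl → match; 2× O → match.
Summing the matching environments: 1 + 1 + 1 + 2 = 5 matching atoms.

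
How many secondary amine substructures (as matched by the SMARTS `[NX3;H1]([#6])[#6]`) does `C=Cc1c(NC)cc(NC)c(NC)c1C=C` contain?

3

[NX3;H1]([#6])[#6] is the SMARTS for a secondary amine: a trivalent nitrogen with one H, bonded to two carbons.
The molecule carries 3 separate instances of an N-methylamino group (-NHCH3) meeting every constraint; each maps to a distinct set of atoms, giving 3 matches.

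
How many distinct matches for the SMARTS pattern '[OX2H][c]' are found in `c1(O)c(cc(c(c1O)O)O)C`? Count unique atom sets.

4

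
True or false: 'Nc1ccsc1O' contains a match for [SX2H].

False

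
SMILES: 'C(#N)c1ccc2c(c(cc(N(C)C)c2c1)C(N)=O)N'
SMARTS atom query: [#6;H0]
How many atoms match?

8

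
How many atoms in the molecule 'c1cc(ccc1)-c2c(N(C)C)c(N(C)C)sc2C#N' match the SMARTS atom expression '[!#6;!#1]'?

4

Check the 19 heavy atoms by environment: 1× s (aromatic) → match; 10× c (aromatic) → no; 5× C → no; 3× N → match.
Summing the matching environments: 1 + 3 = 4 matching atoms.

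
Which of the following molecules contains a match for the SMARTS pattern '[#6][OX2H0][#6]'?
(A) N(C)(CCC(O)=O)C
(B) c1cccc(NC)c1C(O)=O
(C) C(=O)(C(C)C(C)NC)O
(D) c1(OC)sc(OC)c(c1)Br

D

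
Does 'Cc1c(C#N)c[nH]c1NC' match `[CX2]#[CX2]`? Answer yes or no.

No

The pattern [CX2]#[CX2] describes a carbon-carbon triple bond — an alkyne.
The closest candidate here is a nitrile (-C#N), but the triple bond is C#N, not C#C. No other fragment satisfies the full query, so there is no match.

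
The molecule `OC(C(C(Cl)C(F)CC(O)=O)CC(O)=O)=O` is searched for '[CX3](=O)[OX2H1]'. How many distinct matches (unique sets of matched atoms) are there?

[CX3](=O)[OX2H1] is the SMARTS for a carboxylic acid: an sp2 carbon double-bonded to O and single-bonded to an -OH oxygen.
The molecule carries 3 separate instances of a carboxylic acid group (-C(=O)OH) meeting every constraint; each maps to a distinct set of atoms, giving 3 matches.

3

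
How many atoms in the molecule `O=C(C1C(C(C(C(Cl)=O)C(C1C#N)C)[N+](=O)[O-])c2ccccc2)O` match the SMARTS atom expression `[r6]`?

12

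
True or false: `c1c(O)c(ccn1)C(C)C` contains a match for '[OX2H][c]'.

The pattern [OX2H][c] describes a hydroxyl oxygen attached to an aromatic carbon — a phenol.
The molecule carries a hydroxyl group (-OH), whose atoms satisfy every constraint of the query, so the pattern matches.

True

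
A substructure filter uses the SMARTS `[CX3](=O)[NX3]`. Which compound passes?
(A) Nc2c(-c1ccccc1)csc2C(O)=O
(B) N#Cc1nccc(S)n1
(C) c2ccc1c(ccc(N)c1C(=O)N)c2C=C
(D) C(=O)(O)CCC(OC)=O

C

[CX3](=O)[NX3] describes a carbonyl carbon bonded to a trivalent nitrogen (an amide).
(A) has a primary amino group (-NH2) but the -NH2 is not attached to a carbonyl carbon.
(B) has a nitrile (-C#N) but the nitrile N is NX1 (triple-bonded), not NX3.
(C) contains a primary amide (-C(=O)NH2), which satisfies every atom and bond constraint.
(D) has a methyl-ester group (-C(=O)OCH3) but the carbonyl is bonded to O, not to an NX3 nitrogen.
So the answer is (C).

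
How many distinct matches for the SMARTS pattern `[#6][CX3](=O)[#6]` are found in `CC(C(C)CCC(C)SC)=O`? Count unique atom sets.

[#6][CX3](=O)[#6] is the SMARTS for a ketone: a carbonyl carbon (no H) flanked by two carbons.
Exactly one fragment in the molecule meets all constraints, giving 1 match.

1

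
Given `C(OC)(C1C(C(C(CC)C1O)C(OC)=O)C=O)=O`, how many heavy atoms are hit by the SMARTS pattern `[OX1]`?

3

The query [OX1] means: aliphatic oxygen with one total connection — typically a carbonyl =O or an oxide.
Check the 18 heavy atoms by environment: 9× C (X4) → no; 3× O (X2) → no; 3× C (X3) → no; 3× O (X1) → match.
That gives 3 matching atoms.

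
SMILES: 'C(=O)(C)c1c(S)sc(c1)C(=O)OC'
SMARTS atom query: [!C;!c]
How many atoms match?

The query [!C;!c] means: neither aliphatic nor aromatic carbon — same as [!#6].
Check the 13 heavy atoms by environment: 1× s (aromatic) → match; 4× c (aromatic) → no; 4× C → no; 3× O → match; 1× S → match.
Summing the matching environments: 1 + 3 + 1 = 5 matching atoms.

5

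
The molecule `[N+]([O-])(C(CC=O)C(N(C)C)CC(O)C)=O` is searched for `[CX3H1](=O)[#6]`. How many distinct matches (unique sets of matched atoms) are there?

[CX3H1](=O)[#6] is the SMARTS for an aldehyde: an sp2 carbon with one H, double-bonded to O and single-bonded to carbon.
Exactly one fragment in the molecule meets all constraints, giving 1 match.

1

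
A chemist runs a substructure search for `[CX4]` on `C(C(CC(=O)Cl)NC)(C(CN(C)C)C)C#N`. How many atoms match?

9

The query [CX4] means: C with X4: aliphatic carbon with exactly 4 total connections (bonds + H).
Check the 16 heavy atoms by environment: 9× C (X4) → match; 1× C (X3) → no; 1× O (X1) → no; 1× Cl (X1) → no; 1× C (X2) → no; 1× N (X1) → no; 2× N (X3) → no.
That gives 9 matching atoms.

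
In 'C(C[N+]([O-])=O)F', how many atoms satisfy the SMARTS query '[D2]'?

2

The query [D2] means: atom with exactly two heavy-atom neighbours.
Check the 6 heavy atoms by environment: 2× C (D2) → match; 1× N (charge +1, D3) → no; 1× O (charge -1, D1) → no; 1× O (D1) → no; 1× F (D1) → no.
That gives 2 matching atoms.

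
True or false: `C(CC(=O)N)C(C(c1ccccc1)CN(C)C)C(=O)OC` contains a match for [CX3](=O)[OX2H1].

The pattern [CX3](=O)[OX2H1] describes an sp2 carbon double-bonded to O and single-bonded to an -OH oxygen — a carboxylic acid.
The closest candidate here is a primary amide (-C(=O)NH2), but the carbonyl is bonded to N, not to an -OH oxygen. No other fragment satisfies the full query, so there is no match.

False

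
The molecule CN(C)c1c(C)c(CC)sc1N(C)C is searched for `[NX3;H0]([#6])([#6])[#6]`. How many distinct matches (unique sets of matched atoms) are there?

2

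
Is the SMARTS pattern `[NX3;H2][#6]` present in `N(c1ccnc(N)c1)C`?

Yes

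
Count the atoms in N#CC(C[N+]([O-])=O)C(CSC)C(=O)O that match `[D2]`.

4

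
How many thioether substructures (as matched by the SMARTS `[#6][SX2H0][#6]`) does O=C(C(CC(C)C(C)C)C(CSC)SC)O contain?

[#6][SX2H0][#6] is the SMARTS for a thioether: an aliphatic sulfur bridging two carbons with no H on the sulfur.
The molecule carries 2 separate instances of a methylthio ether (-SCH3) meeting every constraint; each maps to a distinct set of atoms, giving 2 matches.

2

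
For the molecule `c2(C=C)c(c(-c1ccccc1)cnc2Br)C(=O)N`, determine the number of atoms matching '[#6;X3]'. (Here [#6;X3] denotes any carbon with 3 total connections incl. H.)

14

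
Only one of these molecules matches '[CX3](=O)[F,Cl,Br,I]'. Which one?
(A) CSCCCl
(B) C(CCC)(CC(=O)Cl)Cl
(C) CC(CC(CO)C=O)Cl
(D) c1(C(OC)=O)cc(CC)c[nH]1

B

[CX3](=O)[F,Cl,Br,I] describes a carbonyl carbon bonded to a halogen (an acyl halide).
(A) has a chloro substituent but the Cl is not on a carbonyl carbon.
(B) contains an acyl chloride (-C(=O)Cl), which satisfies every atom and bond constraint.
(C) has a chloro substituent but the Cl is not on a carbonyl carbon.
(D) has a methyl-ester group (-C(=O)OCH3) but the carbonyl is bonded to -O-C, not to a halogen.
So the answer is (B).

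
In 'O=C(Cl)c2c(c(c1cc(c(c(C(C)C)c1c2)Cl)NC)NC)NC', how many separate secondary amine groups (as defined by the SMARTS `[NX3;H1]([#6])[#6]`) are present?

[NX3;H1]([#6])[#6] is the SMARTS for a secondary amine: a trivalent nitrogen with one H, bonded to two carbons.
The molecule carries 3 separate instances of an N-methylamino group (-NHCH3) meeting every constraint; each maps to a distinct set of atoms, giving 3 matches.

3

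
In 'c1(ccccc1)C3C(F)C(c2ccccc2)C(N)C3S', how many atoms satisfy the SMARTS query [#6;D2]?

10

Check the 20 heavy atoms by environment: 5× C (D3) → no; 1× S (D1) → no; 1× N (D1) → no; 2× c (aromatic, D3) → no; 10× c (aromatic, D2) → match; 1× F (D1) → no.
That gives 10 matching atoms.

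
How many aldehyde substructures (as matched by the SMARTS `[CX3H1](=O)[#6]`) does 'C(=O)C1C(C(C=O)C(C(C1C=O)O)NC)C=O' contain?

[CX3H1](=O)[#6] is the SMARTS for an aldehyde: an sp2 carbon with one H, double-bonded to O and single-bonded to carbon.
The molecule carries 4 separate instances of an aldehyde (-CHO) meeting every constraint; each maps to a distinct set of atoms, giving 4 matches.

4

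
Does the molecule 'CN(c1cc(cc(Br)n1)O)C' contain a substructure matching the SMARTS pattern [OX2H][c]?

Yes

The pattern [OX2H][c] describes a hydroxyl oxygen attached to an aromatic carbon — a phenol.
The molecule carries a hydroxyl group (-OH), whose atoms satisfy every constraint of the query, so the pattern matches.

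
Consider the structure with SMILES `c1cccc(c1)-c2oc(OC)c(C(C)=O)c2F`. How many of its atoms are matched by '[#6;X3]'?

11

The query [#6;X3] means: any carbon (aromatic or not) with three total connections.
Check the 17 heavy atoms by environment: 1× o (aromatic, X2) → no; 10× c (aromatic, X3) → match; 1× O (X2) → no; 2× C (X4) → no; 1× C (X3) → match; 1× O (X1) → no; 1× F (X1) → no.
Summing the matching environments: 10 + 1 = 11 matching atoms.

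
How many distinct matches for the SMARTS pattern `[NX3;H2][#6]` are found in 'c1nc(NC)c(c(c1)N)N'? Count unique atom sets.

2

[NX3;H2][#6] is the SMARTS for a primary amine: a trivalent nitrogen with two H attached to carbon.
The molecule carries 2 separate instances of a primary amino group (-NH2) meeting every constraint; each maps to a distinct set of atoms, giving 2 matches.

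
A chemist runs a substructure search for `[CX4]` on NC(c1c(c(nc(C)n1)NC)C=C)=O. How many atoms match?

2

The query [CX4] means: C with X4: aliphatic carbon with exactly 4 total connections (bonds + H).
Check the 14 heavy atoms by environment: 2× n (aromatic, X2) → no; 4× c (aromatic, X3) → no; 2× C (X4) → match; 3× C (X3) → no; 1× O (X1) → no; 2× N (X3) → no.
That gives 2 matching atoms.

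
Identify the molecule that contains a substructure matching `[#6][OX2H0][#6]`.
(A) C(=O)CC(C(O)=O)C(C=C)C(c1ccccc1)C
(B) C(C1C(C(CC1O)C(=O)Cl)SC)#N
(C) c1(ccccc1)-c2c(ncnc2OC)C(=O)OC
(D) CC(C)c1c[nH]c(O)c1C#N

[#6][OX2H0][#6] describes an aliphatic oxygen bridging two carbons with no H on the oxygen (an ether).
(A) has a carboxylic acid group (-C(=O)OH) but the -OH oxygen has H1; the =O is OX1, not OX2.
(B) has a hydroxyl group (-OH) but the oxygen has H1, not H0 bridging two carbons.
(C) contains a methoxy ether (-OCH3), which satisfies every atom and bond constraint.
(D) has a hydroxyl group (-OH) but the oxygen has H1, not H0 bridging two carbons.
So the answer is (C).

C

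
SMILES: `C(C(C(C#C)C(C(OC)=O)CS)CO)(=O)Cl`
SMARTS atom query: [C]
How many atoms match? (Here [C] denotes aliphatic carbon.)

The query [C] means: uppercase C matches aliphatic (non-aromatic) carbon only.
Check the 16 heavy atoms by environment: 10× C → match; 1× S → no; 4× O → no; 1× Cl → no.
That gives 10 matching atoms.

10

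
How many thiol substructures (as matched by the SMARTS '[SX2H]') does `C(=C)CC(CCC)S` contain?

1

[SX2H] is the SMARTS for a thiol: an aliphatic sulfur with two connections, one being H.
Exactly one fragment in the molecule meets all constraints, giving 1 match.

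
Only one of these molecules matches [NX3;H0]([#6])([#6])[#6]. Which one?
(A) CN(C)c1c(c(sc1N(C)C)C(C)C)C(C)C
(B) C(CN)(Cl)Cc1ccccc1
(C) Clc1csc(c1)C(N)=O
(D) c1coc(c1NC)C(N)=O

[NX3;H0]([#6])([#6])[#6] describes a trivalent nitrogen with no H, bonded to three carbons (a tertiary amine).
(A) contains a dimethylamino group (-N(CH3)2), which satisfies every atom and bond constraint.
(B) has a primary amino group (-NH2) but the nitrogen has H2, not H0 with three carbons.
(C) has a primary amide (-C(=O)NH2) but the amide nitrogen has H2 and only one carbon neighbour.
(D) has an N-methylamino group (-NHCH3) but the nitrogen still has one H (H1), not H0.
So the answer is (A).

A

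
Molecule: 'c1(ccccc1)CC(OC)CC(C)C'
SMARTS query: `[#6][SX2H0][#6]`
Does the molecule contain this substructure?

No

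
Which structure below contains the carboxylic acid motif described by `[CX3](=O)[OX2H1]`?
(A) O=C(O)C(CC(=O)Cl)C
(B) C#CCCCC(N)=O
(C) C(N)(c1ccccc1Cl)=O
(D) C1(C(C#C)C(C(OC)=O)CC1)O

A

[CX3](=O)[OX2H1] describes an sp2 carbon double-bonded to O and single-bonded to an -OH oxygen (a carboxylic acid).
(A) contains a carboxylic acid group (-C(=O)OH), which satisfies every atom and bond constraint.
(B) has a primary amide (-C(=O)NH2) but the carbonyl is bonded to N, not to an -OH oxygen.
(C) has a primary amide (-C(=O)NH2) but the carbonyl is bonded to N, not to an -OH oxygen.
(D) has a methyl-ester group (-C(=O)OCH3) but the singly-bonded O has no H (OX2H0, not OX2H1).
So the answer is (A).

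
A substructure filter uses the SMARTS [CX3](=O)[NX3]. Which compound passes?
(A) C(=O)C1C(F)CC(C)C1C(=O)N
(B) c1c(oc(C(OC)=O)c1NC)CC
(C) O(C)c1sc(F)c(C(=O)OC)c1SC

[CX3](=O)[NX3] describes a carbonyl carbon bonded to a trivalent nitrogen (an amide).
(A) contains a primary amide (-C(=O)NH2), which satisfies every atom and bond constraint.
(B) has a methyl-ester group (-C(=O)OCH3) but the carbonyl is bonded to O, not to an NX3 nitrogen.
(C) has a methyl-ester group (-C(=O)OCH3) but the carbonyl is bonded to O, not to an NX3 nitrogen.
So the answer is (A).

A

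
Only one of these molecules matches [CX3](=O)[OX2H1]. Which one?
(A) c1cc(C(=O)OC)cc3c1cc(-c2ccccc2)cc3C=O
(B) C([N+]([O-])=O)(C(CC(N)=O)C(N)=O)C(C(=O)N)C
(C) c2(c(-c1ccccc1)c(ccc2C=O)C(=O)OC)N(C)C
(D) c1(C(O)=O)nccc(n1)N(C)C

D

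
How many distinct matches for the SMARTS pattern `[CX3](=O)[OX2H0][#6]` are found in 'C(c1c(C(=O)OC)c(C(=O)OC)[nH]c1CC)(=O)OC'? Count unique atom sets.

3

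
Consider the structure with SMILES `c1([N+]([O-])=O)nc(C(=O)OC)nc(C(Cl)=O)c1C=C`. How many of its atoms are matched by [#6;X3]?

8

Check the 18 heavy atoms by environment: 2× n (aromatic, X2) → no; 4× c (aromatic, X3) → match; 4× C (X3) → match; 3× O (X1) → no; 1× Cl (X1) → no; 1× O (X2) → no; 1× C (X4) → no; 1× N (charge +1, X3) → no; 1× O (charge -1, X1) → no.
Summing the matching environments: 4 + 4 = 8 matching atoms.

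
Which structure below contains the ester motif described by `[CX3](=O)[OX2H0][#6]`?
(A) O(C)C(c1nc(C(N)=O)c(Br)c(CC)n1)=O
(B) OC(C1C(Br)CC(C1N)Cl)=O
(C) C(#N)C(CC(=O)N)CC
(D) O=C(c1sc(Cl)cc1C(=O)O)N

A

[CX3](=O)[OX2H0][#6] describes a carbonyl carbon bonded to an oxygen that is itself bonded to carbon (no H on that O) (an ester).
(A) contains a methyl-ester group (-C(=O)OCH3), which satisfies every atom and bond constraint.
(B) has a carboxylic acid group (-C(=O)OH) but the singly-bonded O carries H (OX2H1, not H0).
(C) has a primary amide (-C(=O)NH2) but the carbonyl is bonded to N, not to an O-C linkage.
(D) has a primary amide (-C(=O)NH2) but the carbonyl is bonded to N, not to an O-C linkage.
So the answer is (A).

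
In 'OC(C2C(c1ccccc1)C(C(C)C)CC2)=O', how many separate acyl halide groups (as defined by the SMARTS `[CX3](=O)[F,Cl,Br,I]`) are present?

0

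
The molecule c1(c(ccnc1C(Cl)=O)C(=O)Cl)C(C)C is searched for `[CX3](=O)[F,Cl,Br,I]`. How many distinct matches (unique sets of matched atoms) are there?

2

[CX3](=O)[F,Cl,Br,I] is the SMARTS for an acyl halide: a carbonyl carbon bonded to a halogen.
The molecule carries 2 separate instances of an acyl chloride (-C(=O)Cl) meeting every constraint; each maps to a distinct set of atoms, giving 2 matches.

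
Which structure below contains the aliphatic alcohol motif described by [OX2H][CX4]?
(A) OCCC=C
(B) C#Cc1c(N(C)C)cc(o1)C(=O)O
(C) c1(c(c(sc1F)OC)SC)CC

[OX2H][CX4] describes a hydroxyl oxygen bound to an sp3 (X4) carbon (an aliphatic alcohol).
(A) contains a hydroxyl group (-OH), which satisfies every atom and bond constraint.
(B) has a carboxylic acid group (-C(=O)OH) but the -OH is on a CX3 carbonyl carbon, not a CX4 carbon.
(C) has a methoxy ether (-OCH3) but the oxygen has H0 (ether), not H1.
So the answer is (A).

A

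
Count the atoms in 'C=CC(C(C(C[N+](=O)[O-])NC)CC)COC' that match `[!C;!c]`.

5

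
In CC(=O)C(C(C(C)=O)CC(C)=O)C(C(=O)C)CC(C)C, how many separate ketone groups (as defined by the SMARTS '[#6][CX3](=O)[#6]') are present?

4

[#6][CX3](=O)[#6] is the SMARTS for a ketone: a carbonyl carbon (no H) flanked by two carbons.
The molecule carries 4 separate instances of an acetyl/ketone group (-C(=O)CH3) meeting every constraint; each maps to a distinct set of atoms, giving 4 matches.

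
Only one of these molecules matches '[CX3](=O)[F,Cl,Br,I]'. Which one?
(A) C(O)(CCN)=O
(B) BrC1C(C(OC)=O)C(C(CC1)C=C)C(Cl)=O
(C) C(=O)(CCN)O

[CX3](=O)[F,Cl,Br,I] describes a carbonyl carbon bonded to a halogen (an acyl halide).
(A) has a carboxylic acid group (-C(=O)OH) but the carbonyl is bonded to -OH, not to a halogen.
(B) contains an acyl chloride (-C(=O)Cl), which satisfies every atom and bond constraint.
(C) has a carboxylic acid group (-C(=O)OH) but the carbonyl is bonded to -OH, not to a halogen.
So the answer is (B).

B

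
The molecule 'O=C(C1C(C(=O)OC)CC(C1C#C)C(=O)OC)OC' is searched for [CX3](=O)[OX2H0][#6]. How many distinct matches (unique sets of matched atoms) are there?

3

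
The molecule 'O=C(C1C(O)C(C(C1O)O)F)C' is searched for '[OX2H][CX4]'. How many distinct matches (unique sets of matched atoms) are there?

3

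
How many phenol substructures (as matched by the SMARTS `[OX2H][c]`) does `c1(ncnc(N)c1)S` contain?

[OX2H][c] is the SMARTS for a phenol: a hydroxyl oxygen attached to an aromatic carbon.
No fragment in the molecule satisfies every constraint, giving 0 matches.

0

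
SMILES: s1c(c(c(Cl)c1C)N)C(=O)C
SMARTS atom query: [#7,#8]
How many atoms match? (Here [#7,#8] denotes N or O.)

Check the 11 heavy atoms by environment: 1× s (aromatic) → no; 4× c (aromatic) → no; 3× C → no; 1× O → match; 1× N → match; 1× Cl → no.
Summing the matching environments: 1 + 1 = 2 matching atoms.

2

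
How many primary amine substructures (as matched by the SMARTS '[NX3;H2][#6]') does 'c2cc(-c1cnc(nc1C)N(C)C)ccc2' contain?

0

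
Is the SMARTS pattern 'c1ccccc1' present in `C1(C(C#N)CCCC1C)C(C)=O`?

The pattern c1ccccc1 describes six aromatic carbons in a ring — a benzene ring.
The closest candidate here is a methyl group (-CH3), but no six-membered all-carbon aromatic ring is present. No other fragment satisfies the full query, so there is no match.

No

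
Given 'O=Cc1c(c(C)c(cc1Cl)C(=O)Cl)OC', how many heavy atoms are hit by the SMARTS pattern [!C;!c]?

5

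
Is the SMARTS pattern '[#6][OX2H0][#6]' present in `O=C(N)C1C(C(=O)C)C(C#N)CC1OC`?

Yes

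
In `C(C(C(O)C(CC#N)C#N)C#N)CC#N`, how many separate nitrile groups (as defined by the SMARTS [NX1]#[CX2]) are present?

4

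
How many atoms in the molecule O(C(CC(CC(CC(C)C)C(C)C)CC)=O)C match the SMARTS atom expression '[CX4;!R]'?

Check the 17 heavy atoms by environment: 14× C (X4, acyclic) → match; 1× C (X3, acyclic) → no; 1× O (X1, acyclic) → no; 1× O (X2, acyclic) → no.
That gives 14 matching atoms.

14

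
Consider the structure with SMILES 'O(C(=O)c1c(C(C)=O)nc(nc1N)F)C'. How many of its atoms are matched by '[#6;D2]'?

0

The query [#6;D2] means: any carbon bonded to exactly two heavy atoms.
Check the 15 heavy atoms by environment: 2× n (aromatic, D2) → no; 4× c (aromatic, D3) → no; 1× N (D1) → no; 2× C (D3) → no; 2× O (D1) → no; 1× O (D2) → no; 2× C (D1) → no; 1× F (D1) → no.
No environment satisfies the query, so 0 matching atoms.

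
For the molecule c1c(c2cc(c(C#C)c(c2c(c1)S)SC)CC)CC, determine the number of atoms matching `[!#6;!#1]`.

The query [!#6;!#1] means: not carbon and not hydrogen — any heteroatom.
Check the 19 heavy atoms by environment: 10× c (aromatic) → no; 2× S → match; 7× C → no.
That gives 2 matching atoms.

2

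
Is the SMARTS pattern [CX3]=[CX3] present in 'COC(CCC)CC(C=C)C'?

The pattern [CX3]=[CX3] describes a non-aromatic C=C double bond between two sp2 carbons — an alkene.
The molecule carries a vinyl group (-CH=CH2), whose atoms satisfy every constraint of the query, so the pattern matches.

Yes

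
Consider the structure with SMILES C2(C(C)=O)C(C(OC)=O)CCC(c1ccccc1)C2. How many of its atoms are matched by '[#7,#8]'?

3

The query [#7,#8] means: nitrogen or oxygen (comma = OR).
Check the 19 heavy atoms by environment: 10× C → no; 3× O → match; 6× c (aromatic) → no.
That gives 3 matching atoms.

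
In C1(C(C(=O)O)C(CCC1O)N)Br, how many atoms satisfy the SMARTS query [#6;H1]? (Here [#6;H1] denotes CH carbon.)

4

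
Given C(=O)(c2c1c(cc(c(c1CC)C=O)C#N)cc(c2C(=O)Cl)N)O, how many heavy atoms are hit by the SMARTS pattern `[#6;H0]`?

The query [#6;H0] means: any carbon with no attached hydrogen.
Check the 23 heavy atoms by environment: 8× c (aromatic, H0) → match; 2× c (aromatic, H1) → no; 1× C (H1) → no; 3× O (H0) → no; 1× N (H2) → no; 1× C (H2) → no; 1× C (H3) → no; 3× C (H0) → match; 1× Cl (H0) → no; 1× N (H0) → no; 1× O (H1) → no.
Summing the matching environments: 8 + 3 = 11 matching atoms.

11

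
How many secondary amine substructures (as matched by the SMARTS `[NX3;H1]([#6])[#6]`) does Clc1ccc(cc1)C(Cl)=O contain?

[NX3;H1]([#6])[#6] is the SMARTS for a secondary amine: a trivalent nitrogen with one H, bonded to two carbons.
No fragment in the molecule satisfies every constraint, giving 0 matches.

0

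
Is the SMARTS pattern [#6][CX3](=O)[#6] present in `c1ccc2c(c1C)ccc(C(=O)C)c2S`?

Yes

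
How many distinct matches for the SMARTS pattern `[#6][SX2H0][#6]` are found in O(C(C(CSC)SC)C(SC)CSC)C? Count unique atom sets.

4

[#6][SX2H0][#6] is the SMARTS for a thioether: an aliphatic sulfur bridging two carbons with no H on the sulfur.
The molecule carries 4 separate instances of a methylthio ether (-SCH3) meeting every constraint; each maps to a distinct set of atoms, giving 4 matches.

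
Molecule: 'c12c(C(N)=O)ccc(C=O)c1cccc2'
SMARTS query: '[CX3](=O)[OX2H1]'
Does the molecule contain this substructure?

No

The pattern [CX3](=O)[OX2H1] describes an sp2 carbon double-bonded to O and single-bonded to an -OH oxygen — a carboxylic acid.
The closest candidate here is a primary amide (-C(=O)NH2), but the carbonyl is bonded to N, not to an -OH oxygen. No other fragment satisfies the full query, so there is no match.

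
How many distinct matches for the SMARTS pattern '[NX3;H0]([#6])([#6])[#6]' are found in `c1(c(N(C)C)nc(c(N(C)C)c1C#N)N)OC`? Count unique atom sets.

2

[NX3;H0]([#6])([#6])[#6] is the SMARTS for a tertiary amine: a trivalent nitrogen with no H, bonded to three carbons.
The molecule carries 2 separate instances of a dimethylamino group (-N(CH3)2) meeting every constraint; each maps to a distinct set of atoms, giving 2 matches.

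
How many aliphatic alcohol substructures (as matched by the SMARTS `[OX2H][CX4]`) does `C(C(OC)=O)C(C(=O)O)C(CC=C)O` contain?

1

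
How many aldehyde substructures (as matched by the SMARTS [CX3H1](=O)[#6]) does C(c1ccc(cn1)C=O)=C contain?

1

[CX3H1](=O)[#6] is the SMARTS for an aldehyde: an sp2 carbon with one H, double-bonded to O and single-bonded to carbon.
Exactly one fragment in the molecule meets all constraints, giving 1 match.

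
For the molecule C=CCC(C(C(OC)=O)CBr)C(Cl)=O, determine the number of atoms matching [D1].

6

The query [D1] means: atom with exactly one heavy-atom neighbour (degree 1).
Check the 14 heavy atoms by environment: 3× C (D2) → no; 4× C (D3) → no; 1× Br (D1) → match; 2× O (D1) → match; 1× Cl (D1) → match; 1× O (D2) → no; 2× C (D1) → match.
Summing the matching environments: 1 + 2 + 1 + 2 = 6 matching atoms.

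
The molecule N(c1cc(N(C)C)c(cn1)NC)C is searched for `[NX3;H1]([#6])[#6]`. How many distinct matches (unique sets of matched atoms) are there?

[NX3;H1]([#6])[#6] is the SMARTS for a secondary amine: a trivalent nitrogen with one H, bonded to two carbons.
The molecule carries 2 separate instances of an N-methylamino group (-NHCH3) meeting every constraint; each maps to a distinct set of atoms, giving 2 matches.

2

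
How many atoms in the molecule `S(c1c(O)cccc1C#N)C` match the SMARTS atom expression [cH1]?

3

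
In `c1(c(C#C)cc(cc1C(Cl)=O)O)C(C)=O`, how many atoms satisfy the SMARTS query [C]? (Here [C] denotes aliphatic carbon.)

The query [C] means: uppercase C matches aliphatic (non-aromatic) carbon only.
Check the 15 heavy atoms by environment: 6× c (aromatic) → no; 5× C → match; 3× O → no; 1× Cl → no.
That gives 5 matching atoms.

5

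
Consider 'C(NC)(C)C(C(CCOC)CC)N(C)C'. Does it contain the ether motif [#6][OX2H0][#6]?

The pattern [#6][OX2H0][#6] describes an aliphatic oxygen bridging two carbons with no H on the oxygen — an ether.
The molecule carries a methoxy ether (-OCH3), whose atoms satisfy every constraint of the query, so the pattern matches.

Yes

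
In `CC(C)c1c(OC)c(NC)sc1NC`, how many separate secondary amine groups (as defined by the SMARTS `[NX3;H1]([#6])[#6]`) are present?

2

[NX3;H1]([#6])[#6] is the SMARTS for a secondary amine: a trivalent nitrogen with one H, bonded to two carbons.
The molecule carries 2 separate instances of an N-methylamino group (-NHCH3) meeting every constraint; each maps to a distinct set of atoms, giving 2 matches.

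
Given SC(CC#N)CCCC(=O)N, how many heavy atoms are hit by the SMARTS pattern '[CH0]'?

2

The query [CH0] means: aliphatic carbon with no attached hydrogen.
Check the 11 heavy atoms by environment: 4× C (H2) → no; 1× C (H1) → no; 2× C (H0) → match; 1× N (H0) → no; 1× O (H0) → no; 1× N (H2) → no; 1× S (H1) → no.
That gives 2 matching atoms.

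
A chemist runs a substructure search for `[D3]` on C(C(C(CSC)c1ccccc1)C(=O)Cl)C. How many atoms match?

4

The query [D3] means: atom with exactly three heavy-atom neighbours.
Check the 16 heavy atoms by environment: 2× C (D2) → no; 3× C (D3) → match; 2× C (D1) → no; 1× O (D1) → no; 1× Cl (D1) → no; 1× S (D2) → no; 1× c (aromatic, D3) → match; 5× c (aromatic, D2) → no.
Summing the matching environments: 3 + 1 = 4 matching atoms.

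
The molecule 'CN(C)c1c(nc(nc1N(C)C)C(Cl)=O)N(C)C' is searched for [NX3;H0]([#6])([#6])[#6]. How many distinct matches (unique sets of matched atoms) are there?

[NX3;H0]([#6])([#6])[#6] is the SMARTS for a tertiary amine: a trivalent nitrogen with no H, bonded to three carbons.
The molecule carries 3 separate instances of a dimethylamino group (-N(CH3)2) meeting every constraint; each maps to a distinct set of atoms, giving 3 matches.

3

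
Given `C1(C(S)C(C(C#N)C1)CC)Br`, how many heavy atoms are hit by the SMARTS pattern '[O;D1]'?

The query [O;D1] means: aliphatic oxygen bonded to exactly one heavy atom.
Check the 11 heavy atoms by environment: 4× C (D3) → no; 3× C (D2) → no; 1× Br (D1) → no; 1× N (D1) → no; 1× C (D1) → no; 1× S (D1) → no.
No environment satisfies the query, so 0 matching atoms.

0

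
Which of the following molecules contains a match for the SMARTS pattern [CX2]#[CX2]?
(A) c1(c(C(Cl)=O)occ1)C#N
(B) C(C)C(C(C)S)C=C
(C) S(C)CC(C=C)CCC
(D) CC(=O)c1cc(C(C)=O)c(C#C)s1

D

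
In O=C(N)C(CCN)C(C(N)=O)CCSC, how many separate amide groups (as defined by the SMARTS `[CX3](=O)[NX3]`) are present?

2

[CX3](=O)[NX3] is the SMARTS for an amide: a carbonyl carbon bonded to a trivalent nitrogen.
The molecule carries 2 separate instances of a primary amide (-C(=O)NH2) meeting every constraint; each maps to a distinct set of atoms, giving 2 matches.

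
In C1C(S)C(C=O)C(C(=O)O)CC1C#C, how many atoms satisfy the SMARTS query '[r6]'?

6

The query [r6] means: r6 matches atoms in a six-membered ring.
Check the 14 heavy atoms by environment: 6× C (in 6-ring) → match; 4× C (acyclic) → no; 3× O (acyclic) → no; 1× S (acyclic) → no.
That gives 6 matching atoms.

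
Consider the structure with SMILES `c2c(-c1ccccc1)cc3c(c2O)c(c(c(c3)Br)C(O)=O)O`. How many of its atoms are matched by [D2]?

Check the 22 heavy atoms by environment: 8× c (aromatic, D3) → no; 8× c (aromatic, D2) → match; 4× O (D1) → no; 1× Br (D1) → no; 1× C (D3) → no.
That gives 8 matching atoms.

8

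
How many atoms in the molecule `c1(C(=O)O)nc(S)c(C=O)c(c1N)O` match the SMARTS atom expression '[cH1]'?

The query [cH1] means: aromatic carbon bearing exactly one hydrogen.
Check the 14 heavy atoms by environment: 1× n (aromatic, H0) → no; 5× c (aromatic, H0) → no; 1× N (H2) → no; 1× C (H1) → no; 2× O (H0) → no; 1× S (H1) → no; 1× C (H0) → no; 2× O (H1) → no.
No environment satisfies the query, so 0 matching atoms.

0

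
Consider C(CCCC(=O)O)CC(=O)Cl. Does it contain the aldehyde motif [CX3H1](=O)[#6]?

No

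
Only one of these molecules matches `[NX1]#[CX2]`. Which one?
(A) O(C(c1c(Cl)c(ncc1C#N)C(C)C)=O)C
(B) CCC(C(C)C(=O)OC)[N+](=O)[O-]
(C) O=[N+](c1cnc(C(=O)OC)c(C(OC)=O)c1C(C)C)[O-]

[NX1]#[CX2] describes a nitrogen triple-bonded to a two-connected carbon (a nitrile).
(A) contains a nitrile (-C#N), which satisfies every atom and bond constraint.
(B) has a nitro group (-[N+](=O)[O-]) but there is no C#N triple bond.
(C) has a nitro group (-[N+](=O)[O-]) but there is no C#N triple bond.
So the answer is (A).

A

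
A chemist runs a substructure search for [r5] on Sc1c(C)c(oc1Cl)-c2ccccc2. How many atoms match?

Check the 14 heavy atoms by environment: 1× o (aromatic, in 5-ring) → match; 4× c (aromatic, in 5-ring) → match; 1× S (acyclic) → no; 1× Cl (acyclic) → no; 6× c (aromatic, in 6-ring) → no; 1× C (acyclic) → no.
Summing the matching environments: 1 + 4 = 5 matching atoms.

5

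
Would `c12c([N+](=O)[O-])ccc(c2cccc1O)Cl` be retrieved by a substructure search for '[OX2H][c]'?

Yes

The pattern [OX2H][c] describes a hydroxyl oxygen attached to an aromatic carbon — a phenol.
The molecule carries a hydroxyl group (-OH), whose atoms satisfy every constraint of the query, so the pattern matches.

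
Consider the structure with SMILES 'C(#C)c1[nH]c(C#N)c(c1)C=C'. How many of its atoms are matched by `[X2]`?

Check the 11 heavy atoms by environment: 1× n (aromatic, X3) → no; 4× c (aromatic, X3) → no; 2× C (X3) → no; 3× C (X2) → match; 1× N (X1) → no.
That gives 3 matching atoms.

3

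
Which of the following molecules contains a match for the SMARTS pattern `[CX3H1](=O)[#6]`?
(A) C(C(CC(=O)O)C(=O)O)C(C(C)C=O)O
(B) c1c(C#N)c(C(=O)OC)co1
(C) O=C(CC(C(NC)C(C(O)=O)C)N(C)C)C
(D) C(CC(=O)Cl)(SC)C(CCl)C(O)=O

A

[CX3H1](=O)[#6] describes an sp2 carbon with one H, double-bonded to O and single-bonded to carbon (an aldehyde).
(A) contains an aldehyde (-CHO), which satisfies every atom and bond constraint.
(B) has a methyl-ester group (-C(=O)OCH3) but the carbonyl carbon has H0, not H1.
(C) has an acetyl/ketone group (-C(=O)CH3) but the carbonyl carbon has H0 (two carbon neighbours), not H1.
(D) has a carboxylic acid group (-C(=O)OH) but the carbonyl carbon has H0 and is bonded to O, not H1.
So the answer is (A).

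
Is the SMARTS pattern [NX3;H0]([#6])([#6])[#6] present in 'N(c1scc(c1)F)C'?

No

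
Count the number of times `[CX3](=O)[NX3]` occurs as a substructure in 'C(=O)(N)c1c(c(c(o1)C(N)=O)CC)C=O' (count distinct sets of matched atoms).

2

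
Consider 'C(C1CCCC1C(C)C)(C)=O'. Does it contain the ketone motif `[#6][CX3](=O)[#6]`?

The pattern [#6][CX3](=O)[#6] describes a carbonyl carbon (no H) flanked by two carbons — a ketone.
The molecule carries an acetyl/ketone group (-C(=O)CH3), whose atoms satisfy every constraint of the query, so the pattern matches.

Yes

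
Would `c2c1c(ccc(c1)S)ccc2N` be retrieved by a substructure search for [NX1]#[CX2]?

No

The pattern [NX1]#[CX2] describes a nitrogen triple-bonded to a two-connected carbon — a nitrile.
The closest candidate here is a primary amino group (-NH2), but the nitrogen is NX3 (three connections), not NX1 triple-bonded. No other fragment satisfies the full query, so there is no match.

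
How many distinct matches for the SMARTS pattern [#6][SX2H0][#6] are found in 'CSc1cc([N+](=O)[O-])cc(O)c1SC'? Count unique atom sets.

[#6][SX2H0][#6] is the SMARTS for a thioether: an aliphatic sulfur bridging two carbons with no H on the sulfur.
The molecule carries 2 separate instances of a methylthio ether (-SCH3) meeting every constraint; each maps to a distinct set of atoms, giving 2 matches.

2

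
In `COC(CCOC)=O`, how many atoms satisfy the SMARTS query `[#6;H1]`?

The query [#6;H1] means: any carbon bearing exactly one hydrogen.
Check the 8 heavy atoms by environment: 2× C (H2) → no; 3× O (H0) → no; 2× C (H3) → no; 1× C (H0) → no.
No environment satisfies the query, so 0 matching atoms.

0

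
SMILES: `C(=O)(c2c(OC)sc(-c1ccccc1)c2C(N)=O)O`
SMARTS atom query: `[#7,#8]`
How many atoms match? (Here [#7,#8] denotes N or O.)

5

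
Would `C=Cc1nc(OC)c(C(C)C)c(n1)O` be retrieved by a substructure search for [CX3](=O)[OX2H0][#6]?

No

The pattern [CX3](=O)[OX2H0][#6] describes a carbonyl carbon bonded to an oxygen that is itself bonded to carbon (no H on that O) — an ester.
The closest candidate here is a methoxy ether (-OCH3), but the ether oxygen is not adjacent to a C=O carbon. No other fragment satisfies the full query, so there is no match.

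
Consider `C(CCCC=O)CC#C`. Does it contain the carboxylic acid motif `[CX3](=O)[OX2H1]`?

No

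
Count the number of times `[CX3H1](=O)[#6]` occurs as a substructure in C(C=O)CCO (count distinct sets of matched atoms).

1

[CX3H1](=O)[#6] is the SMARTS for an aldehyde: an sp2 carbon with one H, double-bonded to O and single-bonded to carbon.
Exactly one fragment in the molecule meets all constraints, giving 1 match.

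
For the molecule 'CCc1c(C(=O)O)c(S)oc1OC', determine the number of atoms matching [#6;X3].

5

Check the 13 heavy atoms by environment: 1× o (aromatic, X2) → no; 4× c (aromatic, X3) → match; 2× O (X2) → no; 3× C (X4) → no; 1× C (X3) → match; 1× O (X1) → no; 1× S (X2) → no.
Summing the matching environments: 4 + 1 = 5 matching atoms.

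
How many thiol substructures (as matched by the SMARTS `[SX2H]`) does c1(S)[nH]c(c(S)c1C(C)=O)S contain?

[SX2H] is the SMARTS for a thiol: an aliphatic sulfur with two connections, one being H.
The molecule carries 3 separate instances of a thiol (-SH) meeting every constraint; each maps to a distinct set of atoms, giving 3 matches.

3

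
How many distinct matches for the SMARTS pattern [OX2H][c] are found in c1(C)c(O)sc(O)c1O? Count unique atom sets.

3

[OX2H][c] is the SMARTS for a phenol: a hydroxyl oxygen attached to an aromatic carbon.
The molecule carries 3 separate instances of a hydroxyl group (-OH) meeting every constraint; each maps to a distinct set of atoms, giving 3 matches.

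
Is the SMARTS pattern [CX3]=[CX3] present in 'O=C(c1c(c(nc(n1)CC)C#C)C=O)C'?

No

The pattern [CX3]=[CX3] describes a non-aromatic C=C double bond between two sp2 carbons — an alkene.
The closest candidate here is an ethyl group (-CH2CH3), but its C-C bond is a single bond between CX4 carbons, not CX3=CX3. No other fragment satisfies the full query, so there is no match.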